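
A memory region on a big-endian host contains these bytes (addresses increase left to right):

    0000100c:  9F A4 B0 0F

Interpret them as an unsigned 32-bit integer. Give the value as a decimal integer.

Big-endian stores the most-significant byte at the lowest address.
The bytes are already most-significant first: 0x9FA4B00F.
0x9FA4B00F = 2678370319.

2678370319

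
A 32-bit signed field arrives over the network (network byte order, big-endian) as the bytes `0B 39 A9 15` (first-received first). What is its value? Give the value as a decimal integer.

188328213

Big-endian: lowest address holds the most-significant byte.
The bytes are already most-significant first: 0x0B39A915.
0x0B39A915 = 188328213.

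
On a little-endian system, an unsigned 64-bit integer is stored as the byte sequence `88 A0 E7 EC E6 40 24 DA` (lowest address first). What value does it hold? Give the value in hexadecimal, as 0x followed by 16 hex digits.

0xDA2440E6ECE7A088

Little-endian stores the least-significant byte at the lowest address.
Reassemble most-significant byte first: DA 24 40 E6 EC E7 A0 88 → 0xDA2440E6ECE7A088.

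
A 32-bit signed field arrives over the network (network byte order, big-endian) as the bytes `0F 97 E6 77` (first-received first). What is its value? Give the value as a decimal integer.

261613175

Big-endian stores the most-significant byte at the lowest address.
The bytes are already most-significant first: 0x0F97E677.
0x0F97E677 = 261613175.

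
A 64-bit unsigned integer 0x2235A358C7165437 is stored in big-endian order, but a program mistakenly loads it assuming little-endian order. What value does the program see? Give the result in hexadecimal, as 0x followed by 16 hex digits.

Stored big-endian, the bytes at ascending addresses are 22 35 A3 58 C7 16 54 37.
Read back as little-endian, the first byte is least significant, giving 0x375416C758A33522.

0x375416C758A33522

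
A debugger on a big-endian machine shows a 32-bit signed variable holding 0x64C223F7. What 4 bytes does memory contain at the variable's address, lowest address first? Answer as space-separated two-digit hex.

64 C2 23 F7

Split into bytes (most-significant first): 64 C2 23 F7.
Big-endian stores the most-significant byte at the lowest address.
So the memory order matches the most-significant-first order: 64 C2 23 F7.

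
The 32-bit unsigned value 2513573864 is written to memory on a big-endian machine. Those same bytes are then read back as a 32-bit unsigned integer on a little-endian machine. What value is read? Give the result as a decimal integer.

2513573864 in 32-bit hexadecimal is 0x95D217E8.
Stored big-endian, the bytes at ascending addresses are 95 D2 17 E8.
Read back as little-endian, the first byte is least significant, giving 0xE817D295.
0xE817D295 = 3893875349.

3893875349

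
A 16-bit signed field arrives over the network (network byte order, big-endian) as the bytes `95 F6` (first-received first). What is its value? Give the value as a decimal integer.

Big-endian: lowest address holds the most-significant byte.
The bytes are already most-significant first: 0x95F6.
Top bit is set, so as a signed 16-bit value this is 0x95F6 − 2^16 = -27146.

-27146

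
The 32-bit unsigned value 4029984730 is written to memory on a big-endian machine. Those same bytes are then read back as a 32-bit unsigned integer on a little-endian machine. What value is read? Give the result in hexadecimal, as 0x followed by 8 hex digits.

0xDAAF34F0

4029984730 in 32-bit hexadecimal is 0xF034AFDA.
Stored big-endian, the bytes at ascending addresses are F0 34 AF DA.
Read back as little-endian, the first byte is least significant, giving 0xDAAF34F0.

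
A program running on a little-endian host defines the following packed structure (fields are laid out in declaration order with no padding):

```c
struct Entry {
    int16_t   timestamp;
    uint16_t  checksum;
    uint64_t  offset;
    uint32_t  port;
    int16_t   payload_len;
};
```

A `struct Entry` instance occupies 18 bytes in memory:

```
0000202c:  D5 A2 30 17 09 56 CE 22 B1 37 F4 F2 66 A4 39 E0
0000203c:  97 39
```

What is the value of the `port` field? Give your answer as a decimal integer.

`port` follows `timestamp` (2 B), `checksum` (2 B), `offset` (8 B), so it starts at offset 2 + 2 + 8 = 12 and occupies 4 bytes.
Bytes at offsets 12..15: 66 A4 39 E0.
In little-endian order the low byte comes first in memory.
Reassemble most-significant byte first: E0 39 A4 66 → 0xE039A466.
0xE039A466 = 3761874022.

3761874022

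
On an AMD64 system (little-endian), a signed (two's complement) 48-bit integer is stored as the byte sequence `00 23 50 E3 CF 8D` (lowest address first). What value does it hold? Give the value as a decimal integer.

-125550965284096

Little-endian stores the least-significant byte at the lowest address.
Reassemble most-significant byte first: 8D CF E3 50 23 00 → 0x8DCFE3502300.
Top bit is set, so as a signed 48-bit value this is 0x8DCFE3502300 − 2^48 = -125550965284096.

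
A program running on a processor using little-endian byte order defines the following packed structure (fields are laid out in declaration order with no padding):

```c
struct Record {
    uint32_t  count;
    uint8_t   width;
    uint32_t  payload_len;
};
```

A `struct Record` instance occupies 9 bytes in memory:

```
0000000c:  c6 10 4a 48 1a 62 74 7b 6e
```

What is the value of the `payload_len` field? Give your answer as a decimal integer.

1853584482

`payload_len` follows `count` (4 B), `width` (1 B), so it starts at offset 4 + 1 = 5 and occupies 4 bytes.
Bytes at offsets 5..8: 62 74 7B 6E.
Little-endian: lowest address holds the least-significant byte.
Reassemble most-significant byte first: 6E 7B 74 62 → 0x6E7B7462.
0x6E7B7462 = 1853584482.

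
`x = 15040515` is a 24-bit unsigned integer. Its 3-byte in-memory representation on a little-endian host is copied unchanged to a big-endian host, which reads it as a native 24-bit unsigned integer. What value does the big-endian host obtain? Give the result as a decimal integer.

229605

15040515 in 24-bit hexadecimal is 0xE58003.
Stored little-endian, the bytes at ascending addresses are 03 80 E5.
Read back as big-endian, the last byte is least significant, giving 0x0380E5.
0x0380E5 = 229605.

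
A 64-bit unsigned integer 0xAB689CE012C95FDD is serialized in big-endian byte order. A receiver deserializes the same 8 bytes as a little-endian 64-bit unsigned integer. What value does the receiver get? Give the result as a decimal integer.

Stored big-endian, the bytes at ascending addresses are AB 68 9C E0 12 C9 5F DD.
Read back as little-endian, the first byte is least significant, giving 0xDD5FC912E09C68AB.
0xDD5FC912E09C68AB = 15951689488084527275.

15951689488084527275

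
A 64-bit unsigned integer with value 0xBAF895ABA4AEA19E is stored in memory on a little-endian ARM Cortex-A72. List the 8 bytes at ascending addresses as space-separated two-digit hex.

9E A1 AE A4 AB 95 F8 BA

Split into bytes (most-significant first): BA F8 95 AB A4 AE A1 9E.
Little-endian stores the least-significant byte at the lowest address.
So at ascending addresses the bytes are 9E A1 AE A4 AB 95 F8 BA.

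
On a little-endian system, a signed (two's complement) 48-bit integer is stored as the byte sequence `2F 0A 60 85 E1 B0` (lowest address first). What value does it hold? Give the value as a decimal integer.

Little-endian: lowest address holds the least-significant byte.
Reassemble most-significant byte first: B0 E1 85 60 0A 2F → 0xB0E185600A2F.
Top bit is set, so as a signed 48-bit value this is 0xB0E185600A2F − 2^48 = -86992324916689.

-86992324916689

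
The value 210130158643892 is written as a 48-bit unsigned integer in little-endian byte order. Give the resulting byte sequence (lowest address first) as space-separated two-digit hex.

B4 6A 76 BD 1C BF

210130158643892 in hexadecimal, padded to 48 bits, is 0xBF1CBD766AB4.
Split into bytes (most-significant first): BF 1C BD 76 6A B4.
Little-endian: lowest address holds the least-significant byte.
So at ascending addresses the bytes are B4 6A 76 BD 1C BF.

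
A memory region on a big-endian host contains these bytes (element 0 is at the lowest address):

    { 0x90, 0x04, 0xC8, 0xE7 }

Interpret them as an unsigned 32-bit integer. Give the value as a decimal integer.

In big-endian order the high byte comes first in memory.
The bytes are already most-significant first: 0x9004C8E7.
0x9004C8E7 = 2416232679.

2416232679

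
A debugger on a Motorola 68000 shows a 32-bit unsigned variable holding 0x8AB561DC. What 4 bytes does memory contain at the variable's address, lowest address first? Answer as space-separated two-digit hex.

Split into bytes (most-significant first): 8A B5 61 DC.
Big-endian: lowest address holds the most-significant byte.
So the memory order matches the most-significant-first order: 8A B5 61 DC.

8A B5 61 DC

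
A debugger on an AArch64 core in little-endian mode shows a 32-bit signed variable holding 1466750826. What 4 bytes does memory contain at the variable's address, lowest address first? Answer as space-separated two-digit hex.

6A D7 6C 57

1466750826 in hexadecimal, padded to 32 bits, is 0x576CD76A.
Split into bytes (most-significant first): 57 6C D7 6A.
Little-endian: lowest address holds the least-significant byte.
So at ascending addresses the bytes are 6A D7 6C 57.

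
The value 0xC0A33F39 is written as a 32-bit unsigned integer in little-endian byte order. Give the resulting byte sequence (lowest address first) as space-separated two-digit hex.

Split into bytes (most-significant first): C0 A3 3F 39.
Little-endian stores the least-significant byte at the lowest address.
So at ascending addresses the bytes are 39 3F A3 C0.

39 3F A3 C0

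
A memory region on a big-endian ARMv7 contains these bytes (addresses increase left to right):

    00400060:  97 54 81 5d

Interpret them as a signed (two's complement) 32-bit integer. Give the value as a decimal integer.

-1756069539

In big-endian order the high byte comes first in memory.
The bytes are already most-significant first: 0x9754815D.
Top bit is set, so as a signed 32-bit value this is 0x9754815D − 2^32 = -1756069539.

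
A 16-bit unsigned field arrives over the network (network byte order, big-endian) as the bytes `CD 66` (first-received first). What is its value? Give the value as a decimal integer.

52582

Big-endian: lowest address holds the most-significant byte.
The bytes are already most-significant first: 0xCD66.
0xCD66 = 52582.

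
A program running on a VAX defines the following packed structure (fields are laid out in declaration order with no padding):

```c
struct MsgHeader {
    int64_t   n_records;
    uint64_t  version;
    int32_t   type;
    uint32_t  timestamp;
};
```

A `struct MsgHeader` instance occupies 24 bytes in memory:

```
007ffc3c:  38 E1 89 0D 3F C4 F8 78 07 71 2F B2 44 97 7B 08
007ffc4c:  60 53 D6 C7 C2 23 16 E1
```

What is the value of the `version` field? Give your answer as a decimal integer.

611248495741858055

`version` follows `n_records` (8 bytes), so it starts at byte offset 8 and occupies 8 bytes.
Bytes at offsets 8..15: 07 71 2F B2 44 97 7B 08.
Little-endian stores the least-significant byte at the lowest address.
Reassemble most-significant byte first: 08 7B 97 44 B2 2F 71 07 → 0x087B9744B22F7107.
0x087B9744B22F7107 = 611248495741858055.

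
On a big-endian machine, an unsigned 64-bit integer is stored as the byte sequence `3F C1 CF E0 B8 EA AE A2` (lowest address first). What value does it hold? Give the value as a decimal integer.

Big-endian: lowest address holds the most-significant byte.
The bytes are already most-significant first: 0x3FC1CFE0B8EAAEA2.
0x3FC1CFE0B8EAAEA2 = 4594181658976628386.

4594181658976628386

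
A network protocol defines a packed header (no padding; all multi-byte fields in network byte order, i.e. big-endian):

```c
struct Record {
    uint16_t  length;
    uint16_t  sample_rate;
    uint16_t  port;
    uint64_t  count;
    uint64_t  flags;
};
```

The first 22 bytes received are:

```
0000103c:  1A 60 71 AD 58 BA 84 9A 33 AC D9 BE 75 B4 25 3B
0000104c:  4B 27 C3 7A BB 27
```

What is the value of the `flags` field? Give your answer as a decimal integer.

`flags` follows `length` (2 B), `sample_rate` (2 B), `port` (2 B), `count` (8 B), so it starts at offset 2 + 2 + 2 + 8 = 14 and occupies 8 bytes.
Bytes at offsets 14..21: 25 3B 4B 27 C3 7A BB 27.
Big-endian: lowest address holds the most-significant byte.
The bytes are already most-significant first: 0x253B4B27C37ABB27.
0x253B4B27C37ABB27 = 2682820637184670503.

2682820637184670503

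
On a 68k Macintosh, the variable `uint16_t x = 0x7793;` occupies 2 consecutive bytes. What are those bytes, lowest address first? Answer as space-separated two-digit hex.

77 93

Split into bytes (most-significant first): 77 93.
In big-endian order the high byte comes first in memory.
So the memory order matches the most-significant-first order: 77 93.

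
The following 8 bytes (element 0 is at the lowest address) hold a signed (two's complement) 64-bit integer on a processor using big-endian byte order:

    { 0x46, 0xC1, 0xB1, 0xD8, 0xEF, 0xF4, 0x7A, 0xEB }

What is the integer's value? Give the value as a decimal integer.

5098551798456941291

In big-endian order the high byte comes first in memory.
The bytes are already most-significant first: 0x46C1B1D8EFF47AEB.
0x46C1B1D8EFF47AEB = 5098551798456941291.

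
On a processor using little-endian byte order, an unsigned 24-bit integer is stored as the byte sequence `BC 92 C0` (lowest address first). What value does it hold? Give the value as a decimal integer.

Little-endian: lowest address holds the least-significant byte.
Reassemble most-significant byte first: C0 92 BC → 0xC092BC.
0xC092BC = 12620476.

12620476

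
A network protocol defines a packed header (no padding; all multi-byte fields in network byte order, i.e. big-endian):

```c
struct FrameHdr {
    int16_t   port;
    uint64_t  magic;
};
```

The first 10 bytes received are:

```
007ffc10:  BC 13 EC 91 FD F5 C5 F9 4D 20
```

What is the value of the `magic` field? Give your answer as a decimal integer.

`magic` follows `port` (2 bytes), so it starts at byte offset 2 and occupies 8 bytes.
Bytes at offsets 2..9: EC 91 FD F5 C5 F9 4D 20.
Big-endian: lowest address holds the most-significant byte.
The bytes are already most-significant first: 0xEC91FDF5C5F94D20.
0xEC91FDF5C5F94D20 = 17046685296604302624.

17046685296604302624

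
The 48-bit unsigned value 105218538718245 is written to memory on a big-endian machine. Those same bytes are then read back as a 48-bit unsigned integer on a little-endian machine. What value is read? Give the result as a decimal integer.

105218538718245 in 48-bit hexadecimal is 0x5FB2199FC425.
Stored big-endian, the bytes at ascending addresses are 5F B2 19 9F C4 25.
Read back as little-endian, the first byte is least significant, giving 0x25C49F19B25F.
0x25C49F19B25F = 41526413079135.

41526413079135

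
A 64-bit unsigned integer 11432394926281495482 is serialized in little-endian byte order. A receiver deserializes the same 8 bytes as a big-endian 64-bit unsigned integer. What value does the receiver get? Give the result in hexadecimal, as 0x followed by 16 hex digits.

11432394926281495482 in 64-bit hexadecimal is 0x9EA8069D30FC93BA.
Stored little-endian, the bytes at ascending addresses are BA 93 FC 30 9D 06 A8 9E.
Read back as big-endian, the last byte is least significant, giving 0xBA93FC309D06A89E.

0xBA93FC309D06A89E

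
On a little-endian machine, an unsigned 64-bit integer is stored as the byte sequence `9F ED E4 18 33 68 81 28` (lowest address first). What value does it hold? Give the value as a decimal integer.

In little-endian order the low byte comes first in memory.
Reassemble most-significant byte first: 28 81 68 33 18 E4 ED 9F → 0x2881683318E4ED9F.
0x2881683318E4ED9F = 2918728602183069087.

2918728602183069087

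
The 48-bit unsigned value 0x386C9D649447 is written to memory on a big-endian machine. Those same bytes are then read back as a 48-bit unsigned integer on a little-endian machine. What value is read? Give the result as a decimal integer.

78702668770360

Stored big-endian, the bytes at ascending addresses are 38 6C 9D 64 94 47.
Read back as little-endian, the first byte is least significant, giving 0x4794649D6C38.
0x4794649D6C38 = 78702668770360.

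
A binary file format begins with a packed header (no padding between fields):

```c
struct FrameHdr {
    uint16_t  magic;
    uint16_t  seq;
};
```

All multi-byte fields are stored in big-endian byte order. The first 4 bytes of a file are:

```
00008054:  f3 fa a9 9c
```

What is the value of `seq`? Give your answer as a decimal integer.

43420

`seq` follows `magic` (2 bytes), so it starts at byte offset 2 and occupies 2 bytes.
Bytes at offsets 2..3: A9 9C.
In big-endian order the high byte comes first in memory.
The bytes are already most-significant first: 0xA99C.
0xA99C = 43420.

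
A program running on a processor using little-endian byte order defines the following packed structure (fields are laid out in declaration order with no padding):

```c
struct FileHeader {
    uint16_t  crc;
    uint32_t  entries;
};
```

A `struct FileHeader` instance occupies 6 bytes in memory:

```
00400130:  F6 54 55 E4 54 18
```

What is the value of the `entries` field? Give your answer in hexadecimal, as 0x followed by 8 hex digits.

`entries` follows `crc` (2 bytes), so it starts at byte offset 2 and occupies 4 bytes.
Bytes at offsets 2..5: 55 E4 54 18.
In little-endian order the low byte comes first in memory.
Reassemble most-significant byte first: 18 54 E4 55 → 0x1854E455.

0x1854E455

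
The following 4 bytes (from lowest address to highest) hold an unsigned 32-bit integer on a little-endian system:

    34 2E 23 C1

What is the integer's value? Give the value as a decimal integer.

3240308276

Little-endian stores the least-significant byte at the lowest address.
Reassemble most-significant byte first: C1 23 2E 34 → 0xC1232E34.
0xC1232E34 = 3240308276.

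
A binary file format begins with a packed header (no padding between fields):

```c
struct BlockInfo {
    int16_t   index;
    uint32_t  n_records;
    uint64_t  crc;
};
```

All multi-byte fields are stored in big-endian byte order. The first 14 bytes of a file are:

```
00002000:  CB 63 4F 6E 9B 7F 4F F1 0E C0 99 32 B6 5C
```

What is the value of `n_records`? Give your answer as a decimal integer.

`n_records` follows `index` (2 bytes), so it starts at byte offset 2 and occupies 4 bytes.
Bytes at offsets 2..5: 4F 6E 9B 7F.
Big-endian stores the most-significant byte at the lowest address.
The bytes are already most-significant first: 0x4F6E9B7F.
0x4F6E9B7F = 1332648831.

1332648831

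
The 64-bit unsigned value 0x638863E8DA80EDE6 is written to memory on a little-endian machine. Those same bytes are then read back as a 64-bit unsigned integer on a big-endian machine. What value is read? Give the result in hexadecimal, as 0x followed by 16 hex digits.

0xE6ED80DAE8638863

Stored little-endian, the bytes at ascending addresses are E6 ED 80 DA E8 63 88 63.
Read back as big-endian, the last byte is least significant, giving 0xE6ED80DAE8638863.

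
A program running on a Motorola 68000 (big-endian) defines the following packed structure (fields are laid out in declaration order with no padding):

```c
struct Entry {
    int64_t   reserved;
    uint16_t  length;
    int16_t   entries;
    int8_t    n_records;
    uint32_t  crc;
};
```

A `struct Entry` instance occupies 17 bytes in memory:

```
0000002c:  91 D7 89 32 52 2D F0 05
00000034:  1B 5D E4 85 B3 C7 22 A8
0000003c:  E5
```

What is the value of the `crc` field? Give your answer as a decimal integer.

`crc` follows `reserved` (8 B), `length` (2 B), `entries` (2 B), `n_records` (1 B), so it starts at offset 8 + 2 + 2 + 1 = 13 and occupies 4 bytes.
Bytes at offsets 13..16: C7 22 A8 E5.
In big-endian order the high byte comes first in memory.
The bytes are already most-significant first: 0xC722A8E5.
0xC722A8E5 = 3340937445.

3340937445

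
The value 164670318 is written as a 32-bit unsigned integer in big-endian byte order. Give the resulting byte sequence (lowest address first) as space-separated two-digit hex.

164670318 in hexadecimal, padded to 32 bits, is 0x09D0AB6E.
Split into bytes (most-significant first): 09 D0 AB 6E.
In big-endian order the high byte comes first in memory.
So the memory order matches the most-significant-first order: 09 D0 AB 6E.

09 D0 AB 6E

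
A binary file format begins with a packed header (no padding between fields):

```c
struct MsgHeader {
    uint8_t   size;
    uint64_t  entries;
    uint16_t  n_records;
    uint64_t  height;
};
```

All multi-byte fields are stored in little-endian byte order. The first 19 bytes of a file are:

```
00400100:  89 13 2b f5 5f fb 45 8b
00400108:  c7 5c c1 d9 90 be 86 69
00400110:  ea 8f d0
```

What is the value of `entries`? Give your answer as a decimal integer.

14378663181259451155

`entries` follows `size` (1 byte), so it starts at byte offset 1 and occupies 8 bytes.
Bytes at offsets 1..8: 13 2B F5 5F FB 45 8B C7.
In little-endian order the low byte comes first in memory.
Reassemble most-significant byte first: C7 8B 45 FB 5F F5 2B 13 → 0xC78B45FB5FF52B13.
0xC78B45FB5FF52B13 = 14378663181259451155.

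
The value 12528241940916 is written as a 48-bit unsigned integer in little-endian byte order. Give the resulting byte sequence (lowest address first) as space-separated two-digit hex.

B4 19 69 F5 64 0B

12528241940916 in hexadecimal, padded to 48 bits, is 0x0B64F56919B4.
Split into bytes (most-significant first): 0B 64 F5 69 19 B4.
Little-endian stores the least-significant byte at the lowest address.
So at ascending addresses the bytes are B4 19 69 F5 64 0B.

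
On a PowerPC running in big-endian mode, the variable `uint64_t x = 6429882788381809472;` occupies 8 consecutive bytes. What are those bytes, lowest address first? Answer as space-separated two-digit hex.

6429882788381809472 in hexadecimal, padded to 64 bits, is 0x593B88543CE55B40.
Split into bytes (most-significant first): 59 3B 88 54 3C E5 5B 40.
In big-endian order the high byte comes first in memory.
So the memory order matches the most-significant-first order: 59 3B 88 54 3C E5 5B 40.

59 3B 88 54 3C E5 5B 40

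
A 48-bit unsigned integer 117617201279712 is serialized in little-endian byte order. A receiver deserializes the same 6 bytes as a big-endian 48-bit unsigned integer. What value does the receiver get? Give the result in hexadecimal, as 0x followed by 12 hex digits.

117617201279712 in 48-bit hexadecimal is 0x6AF8E38072E0.
Stored little-endian, the bytes at ascending addresses are E0 72 80 E3 F8 6A.
Read back as big-endian, the last byte is least significant, giving 0xE07280E3F86A.

0xE07280E3F86A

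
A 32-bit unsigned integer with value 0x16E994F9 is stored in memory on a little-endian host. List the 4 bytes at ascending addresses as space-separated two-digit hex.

Split into bytes (most-significant first): 16 E9 94 F9.
Little-endian: lowest address holds the least-significant byte.
So at ascending addresses the bytes are F9 94 E9 16.

F9 94 E9 16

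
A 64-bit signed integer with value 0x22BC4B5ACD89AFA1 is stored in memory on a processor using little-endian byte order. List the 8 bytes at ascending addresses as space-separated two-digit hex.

Split into bytes (most-significant first): 22 BC 4B 5A CD 89 AF A1.
Little-endian: lowest address holds the least-significant byte.
So at ascending addresses the bytes are A1 AF 89 CD 5A 4B BC 22.

A1 AF 89 CD 5A 4B BC 22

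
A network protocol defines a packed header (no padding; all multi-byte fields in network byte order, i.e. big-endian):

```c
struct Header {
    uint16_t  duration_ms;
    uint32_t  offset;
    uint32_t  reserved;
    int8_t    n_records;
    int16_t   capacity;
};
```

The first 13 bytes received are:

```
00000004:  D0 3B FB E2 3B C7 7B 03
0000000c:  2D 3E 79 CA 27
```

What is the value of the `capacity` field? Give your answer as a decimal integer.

`capacity` follows `duration_ms` (2 B), `offset` (4 B), `reserved` (4 B), `n_records` (1 B), so it starts at offset 2 + 4 + 4 + 1 = 11 and occupies 2 bytes.
Bytes at offsets 11..12: CA 27.
Big-endian: lowest address holds the most-significant byte.
The bytes are already most-significant first: 0xCA27.
Top bit is set, so as a signed 16-bit value this is 0xCA27 − 2^16 = -13785.

-13785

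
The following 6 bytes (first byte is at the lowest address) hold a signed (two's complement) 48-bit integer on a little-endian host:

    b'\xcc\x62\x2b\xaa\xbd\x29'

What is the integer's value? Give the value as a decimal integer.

45894580527820

Little-endian: lowest address holds the least-significant byte.
Reassemble most-significant byte first: 29 BD AA 2B 62 CC → 0x29BDAA2B62CC.
0x29BDAA2B62CC = 45894580527820.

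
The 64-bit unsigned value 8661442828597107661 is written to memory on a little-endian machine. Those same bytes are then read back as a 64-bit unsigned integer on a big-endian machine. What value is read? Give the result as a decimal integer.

8661442828597107661 in 64-bit hexadecimal is 0x7833A05CC0E29BCD.
Stored little-endian, the bytes at ascending addresses are CD 9B E2 C0 5C A0 33 78.
Read back as big-endian, the last byte is least significant, giving 0xCD9BE2C05CA03378.
0xCD9BE2C05CA03378 = 14815684714980979576.

14815684714980979576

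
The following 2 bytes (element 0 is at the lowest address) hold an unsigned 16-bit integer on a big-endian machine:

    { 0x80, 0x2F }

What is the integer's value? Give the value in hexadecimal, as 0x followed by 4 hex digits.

0x802F

Big-endian: lowest address holds the most-significant byte.
The bytes are already most-significant first: 0x802F.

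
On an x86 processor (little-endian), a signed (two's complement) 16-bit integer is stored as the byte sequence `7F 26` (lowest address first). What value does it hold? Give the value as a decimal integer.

9855

Little-endian: lowest address holds the least-significant byte.
Reassemble most-significant byte first: 26 7F → 0x267F.
0x267F = 9855.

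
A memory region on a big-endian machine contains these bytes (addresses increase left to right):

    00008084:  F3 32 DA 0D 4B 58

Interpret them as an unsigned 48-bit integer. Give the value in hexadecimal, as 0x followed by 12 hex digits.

Big-endian stores the most-significant byte at the lowest address.
The bytes are already most-significant first: 0xF332DA0D4B58.

0xF332DA0D4B58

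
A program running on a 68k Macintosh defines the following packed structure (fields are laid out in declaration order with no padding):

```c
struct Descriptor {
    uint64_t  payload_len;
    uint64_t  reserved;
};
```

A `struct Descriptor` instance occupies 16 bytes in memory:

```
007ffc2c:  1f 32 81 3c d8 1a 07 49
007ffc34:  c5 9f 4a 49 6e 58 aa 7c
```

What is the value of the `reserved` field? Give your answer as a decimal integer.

`reserved` follows `payload_len` (8 bytes), so it starts at byte offset 8 and occupies 8 bytes.
Bytes at offsets 8..15: C5 9F 4A 49 6E 58 AA 7C.
Big-endian: lowest address holds the most-significant byte.
The bytes are already most-significant first: 0xC59F4A496E58AA7C.
0xC59F4A496E58AA7C = 14240182226013170300.

14240182226013170300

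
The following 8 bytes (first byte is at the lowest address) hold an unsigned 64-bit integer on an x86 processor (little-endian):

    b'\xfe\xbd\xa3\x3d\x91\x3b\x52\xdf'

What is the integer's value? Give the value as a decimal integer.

Little-endian: lowest address holds the least-significant byte.
Reassemble most-significant byte first: DF 52 3B 91 3D A3 BD FE → 0xDF523B913DA3BDFE.
0xDF523B913DA3BDFE = 16091989913538641406.

16091989913538641406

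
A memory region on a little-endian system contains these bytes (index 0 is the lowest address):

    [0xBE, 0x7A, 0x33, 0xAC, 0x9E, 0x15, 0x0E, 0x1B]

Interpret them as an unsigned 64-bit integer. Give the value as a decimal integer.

In little-endian order the low byte comes first in memory.
Reassemble most-significant byte first: 1B 0E 15 9E AC 33 7A BE → 0x1B0E159EAC337ABE.
0x1B0E159EAC337ABE = 1949519459936074430.

1949519459936074430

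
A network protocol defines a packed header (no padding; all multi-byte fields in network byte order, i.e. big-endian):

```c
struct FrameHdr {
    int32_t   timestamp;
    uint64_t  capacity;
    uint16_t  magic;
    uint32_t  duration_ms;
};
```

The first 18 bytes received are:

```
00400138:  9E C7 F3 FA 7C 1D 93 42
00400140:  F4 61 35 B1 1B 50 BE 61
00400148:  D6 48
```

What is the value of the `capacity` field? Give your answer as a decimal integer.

`capacity` follows `timestamp` (4 bytes), so it starts at byte offset 4 and occupies 8 bytes.
Bytes at offsets 4..11: 7C 1D 93 42 F4 61 35 B1.
Big-endian: lowest address holds the most-significant byte.
The bytes are already most-significant first: 0x7C1D9342F46135B1.
0x7C1D9342F46135B1 = 8943466350804809137.

8943466350804809137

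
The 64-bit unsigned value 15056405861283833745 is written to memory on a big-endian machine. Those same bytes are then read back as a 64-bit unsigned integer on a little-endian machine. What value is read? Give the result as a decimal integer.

15056405861283833745 in 64-bit hexadecimal is 0xD0F3195BCBEEA791.
Stored big-endian, the bytes at ascending addresses are D0 F3 19 5B CB EE A7 91.
Read back as little-endian, the first byte is least significant, giving 0x91A7EECB5B19F3D0.
0x91A7EECB5B19F3D0 = 10495620013784429520.

10495620013784429520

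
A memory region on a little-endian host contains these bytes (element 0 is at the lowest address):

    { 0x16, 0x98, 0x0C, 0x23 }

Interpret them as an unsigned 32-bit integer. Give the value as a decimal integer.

Little-endian: lowest address holds the least-significant byte.
Reassemble most-significant byte first: 23 0C 98 16 → 0x230C9816.
0x230C9816 = 588027926.

588027926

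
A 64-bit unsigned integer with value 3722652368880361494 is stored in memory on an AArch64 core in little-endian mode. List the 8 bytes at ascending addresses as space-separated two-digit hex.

16 60 61 25 9B 84 A9 33

3722652368880361494 in hexadecimal, padded to 64 bits, is 0x33A9849B25616016.
Split into bytes (most-significant first): 33 A9 84 9B 25 61 60 16.
Little-endian stores the least-significant byte at the lowest address.
So at ascending addresses the bytes are 16 60 61 25 9B 84 A9 33.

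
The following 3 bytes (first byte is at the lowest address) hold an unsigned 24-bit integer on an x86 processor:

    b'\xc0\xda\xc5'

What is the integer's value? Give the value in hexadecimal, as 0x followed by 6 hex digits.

Little-endian: lowest address holds the least-significant byte.
Reassemble most-significant byte first: C5 DA C0 → 0xC5DAC0.

0xC5DAC0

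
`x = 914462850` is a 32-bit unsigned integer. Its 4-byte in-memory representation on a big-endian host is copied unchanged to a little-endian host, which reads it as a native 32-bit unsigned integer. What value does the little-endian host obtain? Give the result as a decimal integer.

914462850 in 32-bit hexadecimal is 0x36819882.
Stored big-endian, the bytes at ascending addresses are 36 81 98 82.
Read back as little-endian, the first byte is least significant, giving 0x82988136.
0x82988136 = 2191032630.

2191032630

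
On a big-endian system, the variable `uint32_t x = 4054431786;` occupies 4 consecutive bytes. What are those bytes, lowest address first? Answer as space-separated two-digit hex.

4054431786 in hexadecimal, padded to 32 bits, is 0xF1A9B82A.
Split into bytes (most-significant first): F1 A9 B8 2A.
Big-endian: lowest address holds the most-significant byte.
So the memory order matches the most-significant-first order: F1 A9 B8 2A.

F1 A9 B8 2A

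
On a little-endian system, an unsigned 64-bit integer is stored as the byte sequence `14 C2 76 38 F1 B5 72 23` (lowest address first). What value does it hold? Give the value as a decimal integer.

2554303986311545364

Little-endian stores the least-significant byte at the lowest address.
Reassemble most-significant byte first: 23 72 B5 F1 38 76 C2 14 → 0x2372B5F13876C214.
0x2372B5F13876C214 = 2554303986311545364.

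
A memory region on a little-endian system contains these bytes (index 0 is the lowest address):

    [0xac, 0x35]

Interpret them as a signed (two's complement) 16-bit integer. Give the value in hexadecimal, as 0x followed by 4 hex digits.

0x35AC

Little-endian: lowest address holds the least-significant byte.
Reassemble most-significant byte first: 35 AC → 0x35AC.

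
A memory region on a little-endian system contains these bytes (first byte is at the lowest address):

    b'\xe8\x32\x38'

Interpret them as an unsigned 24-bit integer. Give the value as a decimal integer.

In little-endian order the low byte comes first in memory.
Reassemble most-significant byte first: 38 32 E8 → 0x3832E8.
0x3832E8 = 3683048.

3683048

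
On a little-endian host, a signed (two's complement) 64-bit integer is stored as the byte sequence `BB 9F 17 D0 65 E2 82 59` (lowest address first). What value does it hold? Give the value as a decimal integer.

6449966543258755003

In little-endian order the low byte comes first in memory.
Reassemble most-significant byte first: 59 82 E2 65 D0 17 9F BB → 0x5982E265D0179FBB.
0x5982E265D0179FBB = 6449966543258755003.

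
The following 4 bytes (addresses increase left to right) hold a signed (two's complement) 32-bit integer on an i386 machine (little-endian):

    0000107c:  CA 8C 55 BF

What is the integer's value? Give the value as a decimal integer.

-1084912438

Little-endian stores the least-significant byte at the lowest address.
Reassemble most-significant byte first: BF 55 8C CA → 0xBF558CCA.
Top bit is set, so as a signed 32-bit value this is 0xBF558CCA − 2^32 = -1084912438.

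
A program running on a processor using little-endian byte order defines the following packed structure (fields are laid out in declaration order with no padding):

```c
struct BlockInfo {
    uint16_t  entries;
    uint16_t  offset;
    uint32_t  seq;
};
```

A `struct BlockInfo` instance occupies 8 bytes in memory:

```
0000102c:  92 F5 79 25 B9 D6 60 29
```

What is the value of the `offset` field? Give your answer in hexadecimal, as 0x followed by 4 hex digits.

0x2579

`offset` follows `entries` (2 bytes), so it starts at byte offset 2 and occupies 2 bytes.
Bytes at offsets 2..3: 79 25.
Little-endian: lowest address holds the least-significant byte.
Reassemble most-significant byte first: 25 79 → 0x2579.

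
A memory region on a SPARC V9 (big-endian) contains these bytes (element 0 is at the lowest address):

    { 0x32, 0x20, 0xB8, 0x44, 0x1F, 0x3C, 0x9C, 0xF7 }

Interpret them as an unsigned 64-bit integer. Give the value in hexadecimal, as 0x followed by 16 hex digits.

0x3220B8441F3C9CF7

Big-endian stores the most-significant byte at the lowest address.
The bytes are already most-significant first: 0x3220B8441F3C9CF7.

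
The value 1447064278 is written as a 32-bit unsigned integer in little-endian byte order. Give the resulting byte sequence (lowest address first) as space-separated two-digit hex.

D6 72 40 56

1447064278 in hexadecimal, padded to 32 bits, is 0x564072D6.
Split into bytes (most-significant first): 56 40 72 D6.
In little-endian order the low byte comes first in memory.
So at ascending addresses the bytes are D6 72 40 56.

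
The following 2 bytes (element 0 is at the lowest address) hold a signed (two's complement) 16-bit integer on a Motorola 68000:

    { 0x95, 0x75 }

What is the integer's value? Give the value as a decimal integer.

Big-endian stores the most-significant byte at the lowest address.
The bytes are already most-significant first: 0x9575.
Top bit is set, so as a signed 16-bit value this is 0x9575 − 2^16 = -27275.

-27275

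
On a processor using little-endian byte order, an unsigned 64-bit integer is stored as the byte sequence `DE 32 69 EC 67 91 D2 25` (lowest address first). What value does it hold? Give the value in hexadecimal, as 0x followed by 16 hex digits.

0x25D29167EC6932DE

Little-endian stores the least-significant byte at the lowest address.
Reassemble most-significant byte first: 25 D2 91 67 EC 69 32 DE → 0x25D29167EC6932DE.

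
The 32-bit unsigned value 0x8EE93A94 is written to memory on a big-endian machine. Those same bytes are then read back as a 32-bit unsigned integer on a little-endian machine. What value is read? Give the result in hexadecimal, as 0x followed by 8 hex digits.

0x943AE98E

Stored big-endian, the bytes at ascending addresses are 8E E9 3A 94.
Read back as little-endian, the first byte is least significant, giving 0x943AE98E.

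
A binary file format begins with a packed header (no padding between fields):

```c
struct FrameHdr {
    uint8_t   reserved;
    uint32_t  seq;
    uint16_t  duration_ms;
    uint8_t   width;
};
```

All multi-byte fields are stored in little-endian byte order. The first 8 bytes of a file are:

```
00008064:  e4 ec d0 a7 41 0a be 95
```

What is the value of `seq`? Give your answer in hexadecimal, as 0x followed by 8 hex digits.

`seq` follows `reserved` (1 byte), so it starts at byte offset 1 and occupies 4 bytes.
Bytes at offsets 1..4: EC D0 A7 41.
Little-endian stores the least-significant byte at the lowest address.
Reassemble most-significant byte first: 41 A7 D0 EC → 0x41A7D0EC.

0x41A7D0EC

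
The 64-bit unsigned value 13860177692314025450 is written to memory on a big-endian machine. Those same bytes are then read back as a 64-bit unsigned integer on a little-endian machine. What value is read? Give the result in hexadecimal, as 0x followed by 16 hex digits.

0xEABD2B422D3E59C0

13860177692314025450 in 64-bit hexadecimal is 0xC0593E2D422BBDEA.
Stored big-endian, the bytes at ascending addresses are C0 59 3E 2D 42 2B BD EA.
Read back as little-endian, the first byte is least significant, giving 0xEABD2B422D3E59C0.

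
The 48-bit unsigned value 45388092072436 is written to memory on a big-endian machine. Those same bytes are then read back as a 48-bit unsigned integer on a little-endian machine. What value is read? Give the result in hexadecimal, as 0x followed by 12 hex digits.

45388092072436 in 48-bit hexadecimal is 0x2947BD1AE1F4.
Stored big-endian, the bytes at ascending addresses are 29 47 BD 1A E1 F4.
Read back as little-endian, the first byte is least significant, giving 0xF4E11ABD4729.

0xF4E11ABD4729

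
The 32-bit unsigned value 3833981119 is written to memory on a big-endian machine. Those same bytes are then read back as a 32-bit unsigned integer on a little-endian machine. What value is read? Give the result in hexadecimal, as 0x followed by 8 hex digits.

0xBFE885E4

3833981119 in 32-bit hexadecimal is 0xE485E8BF.
Stored big-endian, the bytes at ascending addresses are E4 85 E8 BF.
Read back as little-endian, the first byte is least significant, giving 0xBFE885E4.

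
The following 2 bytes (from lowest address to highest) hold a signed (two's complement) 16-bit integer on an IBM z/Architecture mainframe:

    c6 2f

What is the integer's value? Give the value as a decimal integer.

Big-endian stores the most-significant byte at the lowest address.
The bytes are already most-significant first: 0xC62F.
Top bit is set, so as a signed 16-bit value this is 0xC62F − 2^16 = -14801.

-14801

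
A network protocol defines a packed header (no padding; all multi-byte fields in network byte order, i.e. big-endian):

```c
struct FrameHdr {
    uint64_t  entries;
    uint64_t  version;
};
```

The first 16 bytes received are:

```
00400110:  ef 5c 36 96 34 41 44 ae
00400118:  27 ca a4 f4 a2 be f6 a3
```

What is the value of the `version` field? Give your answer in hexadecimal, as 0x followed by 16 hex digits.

0x27CAA4F4A2BEF6A3

`version` follows `entries` (8 bytes), so it starts at byte offset 8 and occupies 8 bytes.
Bytes at offsets 8..15: 27 CA A4 F4 A2 BE F6 A3.
Big-endian: lowest address holds the most-significant byte.
The bytes are already most-significant first: 0x27CAA4F4A2BEF6A3.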